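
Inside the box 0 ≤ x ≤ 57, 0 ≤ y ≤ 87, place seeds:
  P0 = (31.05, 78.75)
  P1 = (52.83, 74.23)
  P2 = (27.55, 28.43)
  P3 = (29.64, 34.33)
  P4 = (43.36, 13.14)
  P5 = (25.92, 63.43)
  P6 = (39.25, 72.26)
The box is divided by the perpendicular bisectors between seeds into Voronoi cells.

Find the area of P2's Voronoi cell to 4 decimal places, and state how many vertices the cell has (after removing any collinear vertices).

1. box [0,57]×[0,87]: [(0, 0) (57, 0) (57, 87) (0, 87)]
2. ⊥bis P2·P0 via (29.3,53.59): [(0, 55.628) (0, 0) (57, 0) (57, 51.6633)]  |A|=3057.8017
3. ⊥bis P2·P1 via (40.19,51.33): [(37.0753, 53.0492) (0, 55.628) (0, 0) (57, 0) (57, 42.0515)]  |A|=2962.0451
4. ⊥bis P2·P3 via (28.595,31.38): [(0, 41.5094) (0, 0) (57, 0) (57, 21.3179)]  |A|=1790.5782
5. ⊥bis P2·P4 via (35.455,20.785): [(41.3365, 26.8665) (0, 41.5094) (0, 0) (15.3536, 0)]  |A|=1064.1755
6. ⊥bis P2·P5 via (26.735,45.93): [(41.3365, 26.8665) (0, 41.5094) (0, 0) (15.3536, 0)]  |A|=1064.1755
7. ⊥bis P2·P6 via (33.4,50.345): [(41.3365, 26.8665) (0, 41.5094) (0, 0) (15.3536, 0)]  |A|=1064.1755
8. canonical 4-gon: [(41.3365, 26.8665) (0, 41.5094) (0, 0) (15.3536, 0)]
9. shoelace: 1064.1755

Area of P2's cell: 1064.1755 (4 vertices)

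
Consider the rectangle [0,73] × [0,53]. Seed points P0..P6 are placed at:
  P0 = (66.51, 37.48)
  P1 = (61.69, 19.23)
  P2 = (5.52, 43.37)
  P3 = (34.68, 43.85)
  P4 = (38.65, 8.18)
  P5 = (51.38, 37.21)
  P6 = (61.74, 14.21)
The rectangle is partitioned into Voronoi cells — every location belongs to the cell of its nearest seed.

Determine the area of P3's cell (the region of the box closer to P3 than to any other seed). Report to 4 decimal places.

Area of P3's cell: 620.6662

1. box [0,73]×[0,53]: [(0, 0) (73, 0) (73, 53) (0, 53)]
2. ⊥bis P3·P0 via (50.595,40.665): [(0, 0) (42.4569, 0) (53.0636, 53) (0, 53)]  |A|=2531.2917
3. ⊥bis P3·P1 via (48.185,31.54): [(0, 0) (19.4358, 0) (48.9331, 32.3607) (53.0636, 53) (0, 53)]  |A|=2158.8028
4. ⊥bis P3·P2 via (20.1,43.61): [(20.7933, 1.4893) (48.9331, 32.3607) (53.0636, 53) (19.9454, 53)]  |A|=1079.6046
5. ⊥bis P3·P4 via (36.665,26.015): [(20.4194, 24.2069) (43.8809, 26.8181) (48.9331, 32.3607) (53.0636, 53) (19.9454, 53)]  |A|=812.6212
6. ⊥bis P3·P5 via (43.03,40.53): [(20.4194, 24.2069) (37.2863, 26.0841) (47.9881, 53) (19.9454, 53)]  |A|=620.6662
7. ⊥bis P3·P6 via (48.21,29.03): [(20.4194, 24.2069) (37.2863, 26.0841) (47.9881, 53) (19.9454, 53)]  |A|=620.6662
8. canonical 4-gon: [(20.4194, 24.2069) (37.2863, 26.0841) (47.9881, 53) (19.9454, 53)]
9. shoelace: 620.6662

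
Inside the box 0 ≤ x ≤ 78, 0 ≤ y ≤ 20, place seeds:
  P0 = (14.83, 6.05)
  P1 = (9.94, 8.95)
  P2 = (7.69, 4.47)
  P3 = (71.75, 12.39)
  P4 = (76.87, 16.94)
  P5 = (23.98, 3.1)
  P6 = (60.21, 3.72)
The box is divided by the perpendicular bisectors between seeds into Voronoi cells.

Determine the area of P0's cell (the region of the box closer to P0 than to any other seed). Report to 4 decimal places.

Area of P0's cell: 133.3677

1. box [0,78]×[0,20]: [(0, 0) (78, 0) (78, 20) (0, 20)]
2. ⊥bis P0·P1 via (12.385,7.5): [(7.9371, 0) (78, 0) (78, 20) (19.7981, 20)]  |A|=1282.6476
3. ⊥bis P0·P2 via (11.26,5.26): [(11.2047, 5.5098) (12.424, 0) (78, 0) (78, 20) (19.7981, 20)]  |A|=1270.2869
4. ⊥bis P0·P3 via (43.29,9.22): [(11.2047, 5.5098) (12.424, 0) (44.317, 0) (42.0893, 20) (19.7981, 20)]  |A|=574.3493
5. ⊥bis P0·P4 via (45.85,11.495): [(11.2047, 5.5098) (12.424, 0) (44.317, 0) (42.0893, 20) (19.7981, 20)]  |A|=574.3493
6. ⊥bis P0·P5 via (19.405,4.575): [(11.2047, 5.5098) (12.424, 0) (17.93, 0) (24.3781, 20) (19.7981, 20)]  |A|=133.3677
7. ⊥bis P0·P6 via (37.52,4.885): [(11.2047, 5.5098) (12.424, 0) (17.93, 0) (24.3781, 20) (19.7981, 20)]  |A|=133.3677
8. canonical 5-gon: [(11.2047, 5.5098) (12.424, 0) (17.93, 0) (24.3781, 20) (19.7981, 20)]
9. shoelace: 133.3677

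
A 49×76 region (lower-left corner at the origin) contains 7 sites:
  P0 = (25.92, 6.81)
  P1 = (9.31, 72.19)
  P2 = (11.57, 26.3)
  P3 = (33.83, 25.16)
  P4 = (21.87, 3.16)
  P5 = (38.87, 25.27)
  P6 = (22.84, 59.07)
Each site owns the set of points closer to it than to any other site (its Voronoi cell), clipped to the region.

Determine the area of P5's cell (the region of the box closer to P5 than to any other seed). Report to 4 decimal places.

1. box [0,49]×[0,76]: [(0, 0) (49, 0) (49, 76) (0, 76)]
2. ⊥bis P5·P0 via (32.395,16.04): [(0, 38.7656) (49, 4.3913) (49, 76) (0, 76)]  |A|=2666.6547
3. ⊥bis P5·P1 via (24.09,48.73): [(3.9147, 36.0194) (49, 4.3913) (49, 64.4235)]  |A|=1353.2844
4. ⊥bis P5·P2 via (25.22,25.785): [(26.1343, 50.0179) (25.0468, 21.1949) (49, 4.3913) (49, 64.4235)]  |A|=1040.6781
5. ⊥bis P5·P3 via (36.35,25.215): [(35.6774, 56.0302) (36.6149, 13.0797) (49, 4.3913) (49, 64.4235)]  |A|=661.7928
6. ⊥bis P5·P4 via (30.37,14.215): [(35.6774, 56.0302) (36.6149, 13.0797) (49, 4.3913) (49, 64.4235)]  |A|=661.7928
7. ⊥bis P5·P6 via (30.855,42.17): [(35.9274, 44.5757) (36.6149, 13.0797) (49, 4.3913) (49, 50.7755)]  |A|=495.2343
8. canonical 4-gon: [(35.9274, 44.5757) (36.6149, 13.0797) (49, 4.3913) (49, 50.7755)]
9. shoelace: 495.2343

Area of P5's cell: 495.2343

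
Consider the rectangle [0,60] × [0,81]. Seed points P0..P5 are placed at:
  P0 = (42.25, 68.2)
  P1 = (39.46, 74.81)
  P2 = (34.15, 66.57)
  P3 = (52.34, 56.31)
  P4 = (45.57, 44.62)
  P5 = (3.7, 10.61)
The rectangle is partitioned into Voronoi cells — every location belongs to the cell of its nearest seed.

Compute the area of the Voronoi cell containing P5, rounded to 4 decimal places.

1. box [0,60]×[0,81]: [(0, 0) (60, 0) (60, 81) (0, 81)]
2. ⊥bis P5·P0 via (22.975,39.405): [(0, 54.7842) (0, 0) (60, 0) (60, 14.6209)]  |A|=2082.1534
3. ⊥bis P5·P1 via (21.58,42.71): [(0.4797, 54.4631) (0, 54.7303) (0, 0) (60, 0) (60, 14.6209)]  |A|=2082.1404
4. ⊥bis P5·P2 via (18.925,38.59): [(47.0772, 23.2713) (0, 48.8878) (0, 0) (60, 0) (60, 14.6209)]  |A|=1943.3617
5. ⊥bis P5·P3 via (28.02,33.46): [(27.6719, 33.8305) (0, 48.8878) (0, 0) (59.4575, 0)]  |A|=1682.1482
6. ⊥bis P5·P4 via (24.635,27.615): [(13.1819, 41.7151) (0, 48.8878) (0, 0) (47.066, 0)]  |A|=1303.8968
7. canonical 4-gon: [(13.1819, 41.7151) (0, 48.8878) (0, 0) (47.066, 0)]
8. shoelace: 1303.8968

Area of P5's cell: 1303.8968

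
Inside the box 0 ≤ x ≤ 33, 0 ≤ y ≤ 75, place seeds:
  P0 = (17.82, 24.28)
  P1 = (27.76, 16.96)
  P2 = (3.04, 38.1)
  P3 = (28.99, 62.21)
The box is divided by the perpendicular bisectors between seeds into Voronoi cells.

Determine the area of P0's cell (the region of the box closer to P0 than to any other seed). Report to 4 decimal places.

1. box [0,33]×[0,75]: [(0, 0) (33, 0) (33, 75) (0, 75)]
2. ⊥bis P0·P1 via (22.79,20.62): [(0, 0) (7.6051, 0) (33, 34.4844) (33, 75) (0, 75)]  |A|=2037.1352
3. ⊥bis P0·P2 via (10.43,31.19): [(0, 20.0355) (0, 0) (7.6051, 0) (33, 34.4844) (33, 55.3278)]  |A|=805.6297
4. ⊥bis P0·P3 via (23.405,43.245): [(22.0697, 43.6382) (0, 20.0355) (0, 0) (7.6051, 0) (33, 34.4844) (33, 40.4194)]  |A|=724.1527
5. canonical 6-gon: [(22.0697, 43.6382) (0, 20.0355) (0, 0) (7.6051, 0) (33, 34.4844) (33, 40.4194)]
6. shoelace: 724.1527

Area of P0's cell: 724.1527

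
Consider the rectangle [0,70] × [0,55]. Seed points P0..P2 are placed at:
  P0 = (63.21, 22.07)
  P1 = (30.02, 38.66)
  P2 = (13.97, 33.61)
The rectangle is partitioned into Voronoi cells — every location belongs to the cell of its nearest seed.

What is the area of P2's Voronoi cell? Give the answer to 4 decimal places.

1. box [0,70]×[0,55]: [(0, 0) (70, 0) (70, 55) (0, 55)]
2. ⊥bis P2·P0 via (38.59,27.84): [(0, 0) (32.0654, 0) (44.9553, 55) (0, 55)]  |A|=2118.0674
3. ⊥bis P2·P1 via (21.995,36.135): [(0, 0) (32.0654, 0) (32.62, 2.3665) (16.0593, 55) (0, 55)]  |A|=1357.6189
4. canonical 5-gon: [(0, 0) (32.0654, 0) (32.62, 2.3665) (16.0593, 55) (0, 55)]
5. shoelace: 1357.6189

Area of P2's cell: 1357.6189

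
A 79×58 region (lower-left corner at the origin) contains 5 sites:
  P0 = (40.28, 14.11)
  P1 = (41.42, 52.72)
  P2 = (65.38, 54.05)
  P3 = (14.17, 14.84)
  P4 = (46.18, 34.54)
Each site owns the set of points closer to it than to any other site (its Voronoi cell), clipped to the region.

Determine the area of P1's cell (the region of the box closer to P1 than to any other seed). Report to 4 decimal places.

1. box [0,79]×[0,58]: [(0, 0) (79, 0) (79, 58) (0, 58)]
2. ⊥bis P1·P0 via (40.85,33.415): [(0, 34.6211) (79, 32.2886) (79, 58) (0, 58)]  |A|=1939.066
3. ⊥bis P1·P2 via (53.4,53.385): [(0, 34.6211) (54.5309, 33.0111) (53.1438, 58) (0, 58)]  |A|=1301.4397
4. ⊥bis P1·P3 via (27.795,33.78): [(0, 53.7751) (27.7653, 33.8013) (54.5309, 33.0111) (53.1438, 58) (0, 58)]  |A|=1035.5318
5. ⊥bis P1·P4 via (43.8,43.63): [(0, 53.7751) (22.0271, 37.9293) (53.7962, 46.2473) (53.1438, 58) (0, 58)]  |A|=769.2487
6. canonical 5-gon: [(0, 53.7751) (22.0271, 37.9293) (53.7962, 46.2473) (53.1438, 58) (0, 58)]
7. shoelace: 769.2487

Area of P1's cell: 769.2487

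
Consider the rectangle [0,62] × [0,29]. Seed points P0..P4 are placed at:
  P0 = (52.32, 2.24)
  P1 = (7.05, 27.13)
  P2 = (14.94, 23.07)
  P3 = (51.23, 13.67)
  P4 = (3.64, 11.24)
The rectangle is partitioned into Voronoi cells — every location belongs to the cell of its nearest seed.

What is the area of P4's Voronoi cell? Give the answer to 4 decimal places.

Area of P4's cell: 332.6194

1. box [0,62]×[0,29]: [(0, 0) (62, 0) (62, 29) (0, 29)]
2. ⊥bis P4·P0 via (27.98,6.74): [(0, 0) (26.7339, 0) (32.0954, 29) (0, 29)]  |A|=853.0256
3. ⊥bis P4·P1 via (5.345,19.185): [(0, 20.332) (0, 0) (26.7339, 0) (29.3293, 14.038)]  |A|=485.8066
4. ⊥bis P4·P2 via (9.29,17.155): [(7.6921, 18.6813) (0, 20.332) (0, 0) (26.7339, 0) (26.8113, 0.4187)]  |A|=332.6194
5. ⊥bis P4·P3 via (27.435,12.455): [(7.6921, 18.6813) (0, 20.332) (0, 0) (26.7339, 0) (26.8113, 0.4187)]  |A|=332.6194
6. canonical 5-gon: [(7.6921, 18.6813) (0, 20.332) (0, 0) (26.7339, 0) (26.8113, 0.4187)]
7. shoelace: 332.6194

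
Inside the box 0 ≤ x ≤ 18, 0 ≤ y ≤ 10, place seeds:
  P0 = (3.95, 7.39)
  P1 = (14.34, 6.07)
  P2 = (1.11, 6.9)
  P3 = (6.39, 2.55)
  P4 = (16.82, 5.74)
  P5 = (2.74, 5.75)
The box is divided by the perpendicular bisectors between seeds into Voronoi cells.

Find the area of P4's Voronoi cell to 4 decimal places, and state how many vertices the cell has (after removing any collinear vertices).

Area of P4's cell: 25.4042 (4 vertices)

1. box [0,18]×[0,10]: [(0, 0) (18, 0) (18, 10) (0, 10)]
2. ⊥bis P4·P0 via (10.385,6.565): [(9.5433, 0) (18, 0) (18, 10) (10.8254, 10)]  |A|=78.1564
3. ⊥bis P4·P1 via (15.58,5.905): [(14.7943, 0) (18, 0) (18, 10) (16.1249, 10)]  |A|=25.4042
4. ⊥bis P4·P2 via (8.965,6.32): [(14.7943, 0) (18, 0) (18, 10) (16.1249, 10)]  |A|=25.4042
5. ⊥bis P4·P3 via (11.605,4.145): [(14.7943, 0) (18, 0) (18, 10) (16.1249, 10)]  |A|=25.4042
6. ⊥bis P4·P5 via (9.78,5.745): [(14.7943, 0) (18, 0) (18, 10) (16.1249, 10)]  |A|=25.4042
7. canonical 4-gon: [(14.7943, 0) (18, 0) (18, 10) (16.1249, 10)]
8. shoelace: 25.4042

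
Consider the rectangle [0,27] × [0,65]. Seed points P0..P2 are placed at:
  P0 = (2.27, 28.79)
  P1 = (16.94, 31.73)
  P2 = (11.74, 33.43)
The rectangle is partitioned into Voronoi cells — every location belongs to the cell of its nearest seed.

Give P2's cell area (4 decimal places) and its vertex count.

Area of P2's cell: 636.1192 (4 vertices)

1. box [0,27]×[0,65]: [(0, 0) (27, 0) (27, 65) (0, 65)]
2. ⊥bis P2·P0 via (7.005,31.11): [(0, 45.4068) (22.2479, 0) (27, 0) (27, 65) (0, 65)]  |A|=1249.8962
3. ⊥bis P2·P1 via (14.34,32.58): [(0, 45.4068) (11.1163, 22.7191) (24.9388, 65) (0, 65)]  |A|=636.1192
4. canonical 4-gon: [(0, 45.4068) (11.1163, 22.7191) (24.9388, 65) (0, 65)]
5. shoelace: 636.1192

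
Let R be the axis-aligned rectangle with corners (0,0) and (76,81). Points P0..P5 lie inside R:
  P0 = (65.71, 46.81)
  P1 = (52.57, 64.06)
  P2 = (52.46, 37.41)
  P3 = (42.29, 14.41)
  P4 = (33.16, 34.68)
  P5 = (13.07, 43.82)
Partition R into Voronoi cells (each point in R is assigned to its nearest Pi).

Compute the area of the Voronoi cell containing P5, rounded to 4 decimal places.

Area of P5's cell: 1599.6272

1. box [0,76]×[0,81]: [(0, 0) (76, 0) (76, 81) (0, 81)]
2. ⊥bis P5·P0 via (39.39,45.315): [(0, 0) (41.9639, 0) (37.3631, 81) (0, 81)]  |A|=3212.7432
3. ⊥bis P5·P1 via (32.82,53.94): [(0, 0) (41.9639, 0) (39.6581, 40.5949) (18.9543, 81) (0, 81)]  |A|=2840.8395
4. ⊥bis P5·P2 via (32.765,40.615): [(0, 0) (26.1557, 0) (34.424, 50.8097) (18.9543, 81) (0, 81)]  |A|=2344.7705
5. ⊥bis P5·P3 via (27.68,29.115): [(0, 1.6138) (31.5134, 32.9236) (34.424, 50.8097) (18.9543, 81) (0, 81)]  |A|=1888.7728
6. ⊥bis P5·P4 via (23.115,39.25): [(0, 1.6138) (10.9352, 12.4783) (31.2194, 57.0637) (18.9543, 81) (0, 81)]  |A|=1599.6272
7. canonical 5-gon: [(0, 1.6138) (10.9352, 12.4783) (31.2194, 57.0637) (18.9543, 81) (0, 81)]
8. shoelace: 1599.6272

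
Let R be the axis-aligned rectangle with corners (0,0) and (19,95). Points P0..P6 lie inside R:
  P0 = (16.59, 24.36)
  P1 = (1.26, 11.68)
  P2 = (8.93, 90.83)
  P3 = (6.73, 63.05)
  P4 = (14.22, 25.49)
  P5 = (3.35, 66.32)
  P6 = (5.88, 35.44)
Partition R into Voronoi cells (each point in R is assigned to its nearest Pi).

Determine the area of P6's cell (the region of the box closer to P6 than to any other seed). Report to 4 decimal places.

Area of P6's cell: 361.3390

1. box [0,19]×[0,95]: [(0, 0) (19, 0) (19, 95) (0, 95)]
2. ⊥bis P6·P0 via (11.235,29.9): [(0, 19.0402) (19, 37.4057) (19, 95) (0, 95)]  |A|=1268.7642
3. ⊥bis P6·P1 via (3.57,23.56): [(0, 24.2542) (4.4908, 23.381) (19, 37.4057) (19, 95) (0, 95)]  |A|=1257.0568
4. ⊥bis P6·P2 via (7.405,63.135): [(0, 63.5427) (0, 24.2542) (4.4908, 23.381) (19, 37.4057) (19, 62.4965)]  |A|=649.43
5. ⊥bis P6·P3 via (6.305,49.245): [(0, 49.4391) (0, 24.2542) (4.4908, 23.381) (19, 37.4057) (19, 48.8542)]  |A|=385.843
6. ⊥bis P6·P4 via (10.05,30.465): [(0, 49.4391) (0, 24.2542) (2.143, 23.8375) (19, 37.9668) (19, 48.8542)]  |A|=361.339
7. ⊥bis P6·P5 via (4.615,50.88): [(0, 49.4391) (0, 24.2542) (2.143, 23.8375) (19, 37.9668) (19, 48.8542)]  |A|=361.339
8. canonical 5-gon: [(0, 49.4391) (0, 24.2542) (2.143, 23.8375) (19, 37.9668) (19, 48.8542)]
9. shoelace: 361.339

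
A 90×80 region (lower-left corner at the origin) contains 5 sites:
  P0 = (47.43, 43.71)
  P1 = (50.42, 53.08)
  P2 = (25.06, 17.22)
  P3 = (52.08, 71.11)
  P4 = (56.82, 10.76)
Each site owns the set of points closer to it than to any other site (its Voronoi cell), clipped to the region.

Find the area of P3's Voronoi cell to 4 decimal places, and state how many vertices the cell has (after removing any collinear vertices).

Area of P3's cell: 1559.6613 (4 vertices)

1. box [0,90]×[0,80]: [(0, 0) (90, 0) (90, 80) (0, 80)]
2. ⊥bis P3·P0 via (49.755,57.41): [(0, 65.8538) (90, 50.5801) (90, 80) (0, 80)]  |A|=1960.4734
3. ⊥bis P3·P1 via (51.25,62.095): [(0, 66.8135) (90, 58.5273) (90, 80) (0, 80)]  |A|=1559.6613
4. ⊥bis P3·P2 via (38.57,44.165): [(0, 66.8135) (90, 58.5273) (90, 80) (0, 80)]  |A|=1559.6613
5. ⊥bis P3·P4 via (54.45,40.935): [(0, 66.8135) (90, 58.5273) (90, 80) (0, 80)]  |A|=1559.6613
6. canonical 4-gon: [(0, 66.8135) (90, 58.5273) (90, 80) (0, 80)]
7. shoelace: 1559.6613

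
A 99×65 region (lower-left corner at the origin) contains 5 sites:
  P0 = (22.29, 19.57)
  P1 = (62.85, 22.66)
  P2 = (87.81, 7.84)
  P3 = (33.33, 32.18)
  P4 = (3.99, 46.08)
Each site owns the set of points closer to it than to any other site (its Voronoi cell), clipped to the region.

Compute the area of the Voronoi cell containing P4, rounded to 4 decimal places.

Area of P4's cell: 805.8044

1. box [0,99]×[0,65]: [(0, 0) (99, 0) (99, 65) (0, 65)]
2. ⊥bis P4·P0 via (13.14,32.825): [(0, 23.7544) (59.7498, 65) (0, 65)]  |A|=1232.2085
3. ⊥bis P4·P1 via (33.42,34.37): [(0, 23.7544) (40.2521, 51.5406) (45.6075, 65) (0, 65)]  |A|=1137.035
4. ⊥bis P4·P2 via (45.9,26.96): [(0, 23.7544) (40.2521, 51.5406) (45.6075, 65) (0, 65)]  |A|=1137.035
5. ⊥bis P4·P3 via (18.66,39.13): [(0, 23.7544) (16.9039, 35.4232) (30.9161, 65) (0, 65)]  |A|=805.8044
6. canonical 4-gon: [(0, 23.7544) (16.9039, 35.4232) (30.9161, 65) (0, 65)]
7. shoelace: 805.8044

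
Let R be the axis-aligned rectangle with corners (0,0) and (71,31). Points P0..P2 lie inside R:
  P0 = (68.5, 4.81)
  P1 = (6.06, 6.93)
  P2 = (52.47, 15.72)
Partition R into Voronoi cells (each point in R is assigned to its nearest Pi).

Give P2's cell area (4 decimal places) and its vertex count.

1. box [0,71]×[0,31]: [(0, 0) (71, 0) (71, 31) (0, 31)]
2. ⊥bis P2·P0 via (60.485,10.265): [(0, 0) (53.4987, 0) (71, 25.7146) (71, 31) (0, 31)]  |A|=1975.9797
3. ⊥bis P2·P1 via (29.265,11.325): [(31.4099, 0) (53.4987, 0) (71, 25.7146) (71, 31) (25.5386, 31)]  |A|=1093.2776
4. canonical 5-gon: [(31.4099, 0) (53.4987, 0) (71, 25.7146) (71, 31) (25.5386, 31)]
5. shoelace: 1093.2776

Area of P2's cell: 1093.2776 (5 vertices)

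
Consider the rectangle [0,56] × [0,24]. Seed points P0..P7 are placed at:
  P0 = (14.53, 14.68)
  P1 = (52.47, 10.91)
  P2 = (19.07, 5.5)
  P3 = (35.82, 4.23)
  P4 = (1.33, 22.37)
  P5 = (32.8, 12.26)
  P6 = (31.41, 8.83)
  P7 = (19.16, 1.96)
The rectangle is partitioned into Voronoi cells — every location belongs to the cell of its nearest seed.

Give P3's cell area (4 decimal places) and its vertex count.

1. box [0,56]×[0,24]: [(0, 0) (56, 0) (56, 24) (0, 24)]
2. ⊥bis P3·P0 via (25.175,9.455): [(20.5341, 0) (56, 0) (56, 24) (32.3143, 24)]  |A|=709.8194
3. ⊥bis P3·P1 via (44.145,7.57): [(20.5341, 0) (47.1821, 0) (37.5533, 24) (32.3143, 24)]  |A|=382.6437
4. ⊥bis P3·P2 via (27.445,4.865): [(28.2713, 15.7632) (27.0761, 0) (47.1821, 0) (37.5533, 24) (32.3143, 24)]  |A|=331.0821
5. ⊥bis P3·P4 via (18.575,13.3): [(28.2713, 15.7632) (27.0761, 0) (47.1821, 0) (37.5533, 24) (32.3143, 24)]  |A|=331.0821
6. ⊥bis P3·P5 via (34.31,8.245): [(27.5073, 5.6866) (27.0761, 0) (47.1821, 0) (42.6203, 11.3704)]  |A|=156.0517
7. ⊥bis P3·P6 via (33.615,6.53): [(36.11, 8.922) (27.0975, 0.2817) (27.0761, 0) (47.1821, 0) (42.6203, 11.3704)]  |A|=133.4662
8. ⊥bis P3·P7 via (27.49,3.095): [(36.11, 8.922) (27.7837, 0.9395) (27.9117, 0) (47.1821, 0) (42.6203, 11.3704)]  |A|=132.9841
9. canonical 5-gon: [(36.11, 8.922) (27.7837, 0.9395) (27.9117, 0) (47.1821, 0) (42.6203, 11.3704)]
10. shoelace: 132.9841

Area of P3's cell: 132.9841 (5 vertices)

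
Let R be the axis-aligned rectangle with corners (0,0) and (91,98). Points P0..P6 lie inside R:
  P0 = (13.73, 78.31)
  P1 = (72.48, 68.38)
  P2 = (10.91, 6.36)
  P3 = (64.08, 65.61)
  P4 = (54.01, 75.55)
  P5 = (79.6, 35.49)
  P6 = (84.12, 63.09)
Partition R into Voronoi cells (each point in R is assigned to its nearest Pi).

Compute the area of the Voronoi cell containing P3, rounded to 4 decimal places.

Area of P3's cell: 789.2078

1. box [0,91]×[0,98]: [(0, 0) (91, 0) (91, 98) (0, 98)]
2. ⊥bis P3·P0 via (38.905,71.96): [(20.7542, 0) (91, 0) (91, 98) (45.4732, 98)]  |A|=5672.8575
3. ⊥bis P3·P1 via (68.28,66.995): [(20.7542, 0) (90.3724, 0) (58.0557, 98) (45.4732, 98)]  |A|=4027.8359
4. ⊥bis P3·P2 via (37.495,35.985): [(31.2455, 41.5932) (77.5949, 0) (90.3724, 0) (58.0557, 98) (45.4732, 98)]  |A|=2845.742
5. ⊥bis P3·P4 via (59.045,70.58): [(31.5245, 42.6996) (31.2455, 41.5932) (77.5949, 0) (90.3724, 0) (65.0812, 76.6952)]  |A|=2020.9539
6. ⊥bis P3·P5 via (71.84,50.55): [(31.5245, 42.6996) (31.2455, 41.5932) (39.7121, 33.9954) (73.4324, 51.3705) (65.0812, 76.6952)]  |A|=790.4853
7. ⊥bis P3·P6 via (74.1,64.35): [(31.5245, 42.6996) (31.2455, 41.5932) (39.7121, 33.9954) (72.401, 50.8391) (72.7341, 53.4879) (65.0812, 76.6952)]  |A|=789.2078
8. canonical 6-gon: [(31.5245, 42.6996) (31.2455, 41.5932) (39.7121, 33.9954) (72.401, 50.8391) (72.7341, 53.4879) (65.0812, 76.6952)]
9. shoelace: 789.2078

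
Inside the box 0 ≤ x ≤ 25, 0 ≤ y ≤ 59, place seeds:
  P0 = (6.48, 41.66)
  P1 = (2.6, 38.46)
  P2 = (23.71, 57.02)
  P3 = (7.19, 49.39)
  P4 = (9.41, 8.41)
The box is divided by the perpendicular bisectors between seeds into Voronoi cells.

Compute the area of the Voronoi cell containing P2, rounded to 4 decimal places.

Area of P2's cell: 146.2545

1. box [0,25]×[0,59]: [(0, 0) (25, 0) (25, 59) (0, 59)]
2. ⊥bis P2·P0 via (15.095,49.34): [(25, 38.2291) (25, 59) (6.4834, 59)]  |A|=192.3029
3. ⊥bis P2·P1 via (13.155,47.74): [(25, 38.2291) (25, 59) (6.4834, 59)]  |A|=192.3029
4. ⊥bis P2·P3 via (15.45,53.205): [(19.5359, 44.3584) (25, 38.2291) (25, 59) (12.7735, 59)]  |A|=146.2545
5. ⊥bis P2·P4 via (16.56,32.715): [(19.5359, 44.3584) (25, 38.2291) (25, 59) (12.7735, 59)]  |A|=146.2545
6. canonical 4-gon: [(19.5359, 44.3584) (25, 38.2291) (25, 59) (12.7735, 59)]
7. shoelace: 146.2545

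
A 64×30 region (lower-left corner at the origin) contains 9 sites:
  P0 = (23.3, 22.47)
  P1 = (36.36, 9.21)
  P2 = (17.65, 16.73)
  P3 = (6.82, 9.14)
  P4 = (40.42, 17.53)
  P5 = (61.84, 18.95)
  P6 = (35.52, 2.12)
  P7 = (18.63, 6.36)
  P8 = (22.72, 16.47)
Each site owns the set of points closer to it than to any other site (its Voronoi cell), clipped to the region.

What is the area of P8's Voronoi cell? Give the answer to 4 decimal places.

Area of P8's cell: 92.4296

1. box [0,64]×[0,30]: [(0, 0) (64, 0) (64, 30) (0, 30)]
2. ⊥bis P8·P0 via (23.01,19.47): [(0, 21.6943) (0, 0) (64, 0) (64, 15.5076)]  |A|=1190.4619
3. ⊥bis P8·P1 via (29.54,12.84): [(32.5767, 18.5452) (0, 21.6943) (0, 0) (22.7058, 0)]  |A|=563.906
4. ⊥bis P8·P2 via (20.185,16.6): [(32.5767, 18.5452) (20.3454, 19.7276) (19.3337, 0) (22.7058, 0)]  |A|=152.5127
5. ⊥bis P8·P3 via (14.77,12.805): [(32.5767, 18.5452) (20.3454, 19.7276) (19.4678, 2.6147) (20.6732, 0) (22.7058, 0)]  |A|=150.7616
6. ⊥bis P8·P4 via (31.57,17): [(31.5886, 16.6889) (31.4711, 18.6521) (20.3454, 19.7276) (19.4678, 2.6147) (20.6732, 0) (22.7058, 0)]  |A|=149.6827
7. ⊥bis P8·P5 via (42.28,17.71): [(31.5886, 16.6889) (31.4711, 18.6521) (20.3454, 19.7276) (19.4678, 2.6147) (20.6732, 0) (22.7058, 0)]  |A|=149.6827
8. ⊥bis P8·P6 via (29.12,9.295): [(26.3272, 6.8039) (31.5886, 16.6889) (31.4711, 18.6521) (20.3454, 19.7276) (19.4678, 2.6147) (20.0981, 1.2476)]  |A|=137.2844
9. ⊥bis P8·P7 via (20.675,11.415): [(27.3453, 8.7165) (31.5886, 16.6889) (31.4711, 18.6521) (20.3454, 19.7276) (19.9345, 11.7146)]  |A|=92.4296
10. canonical 5-gon: [(27.3453, 8.7165) (31.5886, 16.6889) (31.4711, 18.6521) (20.3454, 19.7276) (19.9345, 11.7146)]
11. shoelace: 92.4296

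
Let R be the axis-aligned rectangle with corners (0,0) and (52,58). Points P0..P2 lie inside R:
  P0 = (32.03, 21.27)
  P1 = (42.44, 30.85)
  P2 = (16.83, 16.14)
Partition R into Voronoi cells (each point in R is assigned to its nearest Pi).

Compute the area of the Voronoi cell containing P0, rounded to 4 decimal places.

1. box [0,52]×[0,58]: [(0, 0) (52, 0) (52, 58) (0, 58)]
2. ⊥bis P0·P1 via (37.235,26.06): [(0, 0) (52, 0) (52, 10.0158) (7.8416, 58) (0, 58)]  |A|=1956.547
3. ⊥bis P0·P2 via (24.43,18.705): [(30.7429, 0) (52, 0) (52, 10.0158) (13.0943, 52.2922)]  |A|=750.6246
4. canonical 4-gon: [(30.7429, 0) (52, 0) (52, 10.0158) (13.0943, 52.2922)]
5. shoelace: 750.6246

Area of P0's cell: 750.6246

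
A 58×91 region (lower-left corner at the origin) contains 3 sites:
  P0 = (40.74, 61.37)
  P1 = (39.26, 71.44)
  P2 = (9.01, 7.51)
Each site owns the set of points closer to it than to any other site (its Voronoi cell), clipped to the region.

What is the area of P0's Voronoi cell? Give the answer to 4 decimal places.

Area of P0's cell: 1901.1493

1. box [0,58]×[0,91]: [(0, 0) (58, 0) (58, 91) (0, 91)]
2. ⊥bis P0·P1 via (40,66.405): [(0, 60.5262) (0, 0) (58, 0) (58, 69.0505)]  |A|=3757.7224
3. ⊥bis P0·P2 via (24.875,34.44): [(0, 60.5262) (0, 49.0944) (58, 14.9254) (58, 69.0505)]  |A|=1901.1493
4. canonical 4-gon: [(0, 60.5262) (0, 49.0944) (58, 14.9254) (58, 69.0505)]
5. shoelace: 1901.1493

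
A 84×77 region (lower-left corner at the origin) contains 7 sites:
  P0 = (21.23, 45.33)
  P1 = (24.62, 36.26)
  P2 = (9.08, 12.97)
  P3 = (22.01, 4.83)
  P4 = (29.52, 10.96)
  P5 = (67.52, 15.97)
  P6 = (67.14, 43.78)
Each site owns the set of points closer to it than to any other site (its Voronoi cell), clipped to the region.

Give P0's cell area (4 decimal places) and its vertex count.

Area of P0's cell: 1626.3782 (5 vertices)

1. box [0,84]×[0,77]: [(0, 0) (84, 0) (84, 77) (0, 77)]
2. ⊥bis P0·P1 via (22.925,40.795): [(0, 32.2266) (84, 63.6224) (84, 77) (0, 77)]  |A|=2442.3449
3. ⊥bis P0·P2 via (15.155,29.15): [(0, 34.8401) (3.4884, 33.5304) (84, 63.6224) (84, 77) (0, 77)]  |A|=2437.7863
4. ⊥bis P0·P3 via (21.62,25.08): [(0, 34.8401) (3.4884, 33.5304) (84, 63.6224) (84, 77) (0, 77)]  |A|=2437.7863
5. ⊥bis P0·P4 via (25.375,28.145): [(0, 34.8401) (3.4884, 33.5304) (84, 63.6224) (84, 77) (0, 77)]  |A|=2437.7863
6. ⊥bis P0·P5 via (44.375,30.65): [(0, 34.8401) (3.4884, 33.5304) (59.4739, 54.4555) (73.7731, 77) (0, 77)]  |A|=2158.4555
7. ⊥bis P0·P6 via (44.185,44.555): [(0, 34.8401) (3.4884, 33.5304) (44.3281, 48.7946) (45.2804, 77) (0, 77)]  |A|=1626.3782
8. canonical 5-gon: [(0, 34.8401) (3.4884, 33.5304) (44.3281, 48.7946) (45.2804, 77) (0, 77)]
9. shoelace: 1626.3782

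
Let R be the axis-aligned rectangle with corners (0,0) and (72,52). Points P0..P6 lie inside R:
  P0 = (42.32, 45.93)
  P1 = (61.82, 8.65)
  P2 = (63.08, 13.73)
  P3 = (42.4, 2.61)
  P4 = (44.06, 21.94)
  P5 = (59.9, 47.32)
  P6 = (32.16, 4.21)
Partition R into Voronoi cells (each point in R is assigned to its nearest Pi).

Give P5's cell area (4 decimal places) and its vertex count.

1. box [0,72]×[0,52]: [(0, 0) (72, 0) (72, 52) (0, 52)]
2. ⊥bis P5·P0 via (51.11,46.625): [(54.7965, 0) (72, 0) (72, 52) (50.685, 52)]  |A|=1001.4805
3. ⊥bis P5·P1 via (60.86,27.985): [(52.6162, 27.5757) (72, 28.5381) (72, 52) (50.685, 52)]  |A|=487.6925
4. ⊥bis P5·P2 via (61.49,30.525): [(52.4506, 29.6692) (72, 31.52) (72, 52) (50.685, 52)]  |A|=438.1755
5. ⊥bis P5·P3 via (51.15,24.965): [(52.4506, 29.6692) (72, 31.52) (72, 52) (50.685, 52)]  |A|=438.1755
6. ⊥bis P5·P4 via (51.98,34.63): [(52.0625, 34.5785) (58.9436, 30.2839) (72, 31.52) (72, 52) (50.685, 52)]  |A|=422.1183
7. ⊥bis P5·P6 via (46.03,25.765): [(52.0625, 34.5785) (58.9436, 30.2839) (72, 31.52) (72, 52) (50.685, 52)]  |A|=422.1183
8. canonical 5-gon: [(52.0625, 34.5785) (58.9436, 30.2839) (72, 31.52) (72, 52) (50.685, 52)]
9. shoelace: 422.1183

Area of P5's cell: 422.1183 (5 vertices)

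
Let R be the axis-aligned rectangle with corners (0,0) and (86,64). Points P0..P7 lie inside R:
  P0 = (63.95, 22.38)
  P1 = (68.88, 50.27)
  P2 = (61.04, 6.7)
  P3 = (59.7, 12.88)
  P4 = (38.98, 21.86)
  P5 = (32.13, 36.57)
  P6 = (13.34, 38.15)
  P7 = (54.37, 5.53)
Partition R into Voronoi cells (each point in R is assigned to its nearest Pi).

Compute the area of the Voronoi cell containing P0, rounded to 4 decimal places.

Area of P0's cell: 718.1737

1. box [0,86]×[0,64]: [(0, 0) (86, 0) (86, 64) (0, 64)]
2. ⊥bis P0·P1 via (66.415,36.325): [(0, 48.0649) (0, 0) (86, 0) (86, 32.863)]  |A|=3479.9017
3. ⊥bis P0·P2 via (62.495,14.54): [(0, 48.0649) (0, 26.1382) (86, 10.1778) (86, 32.863)]  |A|=1918.3125
4. ⊥bis P0·P3 via (61.825,17.63): [(0, 48.0649) (0, 45.2886) (73.1537, 12.5619) (86, 10.1778) (86, 32.863)]  |A|=1217.8541
5. ⊥bis P0·P4 via (51.465,22.12): [(51.1129, 39.0299) (51.462, 22.2661) (73.1537, 12.5619) (86, 10.1778) (86, 32.863)]  |A|=719.5701
6. ⊥bis P0·P5 via (48.04,29.475): [(52.2142, 38.8352) (51.1659, 36.4845) (51.462, 22.2661) (73.1537, 12.5619) (86, 10.1778) (86, 32.863)]  |A|=718.1737
7. ⊥bis P0·P6 via (38.645,30.265): [(52.2142, 38.8352) (51.1659, 36.4845) (51.462, 22.2661) (73.1537, 12.5619) (86, 10.1778) (86, 32.863)]  |A|=718.1737
8. ⊥bis P0·P7 via (59.16,13.955): [(52.2142, 38.8352) (51.1659, 36.4845) (51.462, 22.2661) (73.1537, 12.5619) (86, 10.1778) (86, 32.863)]  |A|=718.1737
9. canonical 6-gon: [(52.2142, 38.8352) (51.1659, 36.4845) (51.462, 22.2661) (73.1537, 12.5619) (86, 10.1778) (86, 32.863)]
10. shoelace: 718.1737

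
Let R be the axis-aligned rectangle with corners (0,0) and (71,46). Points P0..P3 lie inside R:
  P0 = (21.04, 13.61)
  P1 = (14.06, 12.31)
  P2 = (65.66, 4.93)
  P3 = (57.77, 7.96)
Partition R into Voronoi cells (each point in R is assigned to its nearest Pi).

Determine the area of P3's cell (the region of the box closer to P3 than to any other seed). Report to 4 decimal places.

1. box [0,71]×[0,46]: [(0, 0) (71, 0) (71, 46) (0, 46)]
2. ⊥bis P3·P0 via (39.405,10.785): [(37.746, 0) (71, 0) (71, 46) (44.822, 46)]  |A|=1366.9372
3. ⊥bis P3·P1 via (35.915,10.135): [(37.746, 0) (71, 0) (71, 46) (44.822, 46)]  |A|=1366.9372
4. ⊥bis P3·P2 via (61.715,6.445): [(37.746, 0) (59.2399, 0) (71, 30.6228) (71, 46) (44.822, 46)]  |A|=1186.8741
5. canonical 5-gon: [(37.746, 0) (59.2399, 0) (71, 30.6228) (71, 46) (44.822, 46)]
6. shoelace: 1186.8741

Area of P3's cell: 1186.8741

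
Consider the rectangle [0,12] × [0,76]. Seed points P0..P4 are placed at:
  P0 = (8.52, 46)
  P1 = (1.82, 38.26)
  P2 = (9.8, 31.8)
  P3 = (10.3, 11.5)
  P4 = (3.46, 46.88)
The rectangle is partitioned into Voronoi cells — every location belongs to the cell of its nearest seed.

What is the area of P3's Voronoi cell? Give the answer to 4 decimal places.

1. box [0,12]×[0,76]: [(0, 0) (12, 0) (12, 76) (0, 76)]
2. ⊥bis P3·P0 via (9.41,28.75): [(0, 28.2645) (0, 0) (12, 0) (12, 28.8836)]  |A|=342.8888
3. ⊥bis P3·P1 via (6.06,24.88): [(0, 22.9596) (0, 0) (12, 0) (12, 26.7623)]  |A|=298.3318
4. ⊥bis P3·P2 via (10.05,21.65): [(0, 21.4025) (0, 0) (12, 0) (12, 21.698)]  |A|=258.603
5. ⊥bis P3·P4 via (6.88,29.19): [(0, 21.4025) (0, 0) (12, 0) (12, 21.698)]  |A|=258.603
6. canonical 4-gon: [(0, 21.4025) (0, 0) (12, 0) (12, 21.698)]
7. shoelace: 258.603

Area of P3's cell: 258.6030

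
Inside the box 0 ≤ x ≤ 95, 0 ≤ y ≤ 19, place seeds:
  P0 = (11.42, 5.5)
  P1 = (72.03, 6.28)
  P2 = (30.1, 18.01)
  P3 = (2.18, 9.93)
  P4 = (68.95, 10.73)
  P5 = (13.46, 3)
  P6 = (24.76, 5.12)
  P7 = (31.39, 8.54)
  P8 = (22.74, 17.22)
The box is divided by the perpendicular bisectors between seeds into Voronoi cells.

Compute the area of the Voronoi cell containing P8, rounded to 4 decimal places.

1. box [0,95]×[0,19]: [(0, 0) (95, 0) (95, 19) (0, 19)]
2. ⊥bis P8·P0 via (17.08,11.36): [(28.8414, 0) (95, 0) (95, 19) (9.17, 19)]  |A|=1443.8912
3. ⊥bis P8·P1 via (47.385,11.75): [(28.8414, 0) (44.7771, 0) (48.9941, 19) (9.17, 19)]  |A|=529.7178
4. ⊥bis P8·P2 via (26.42,17.615): [(28.2494, 0.5718) (26.2713, 19) (9.17, 19)]  |A|=157.5727
5. ⊥bis P8·P3 via (12.46,13.575): [(11.2481, 16.9928) (28.2494, 0.5718) (26.2713, 19) (10.5364, 19)]  |A|=156.2014
6. ⊥bis P8·P4 via (45.845,13.975): [(11.2481, 16.9928) (28.2494, 0.5718) (26.2713, 19) (10.5364, 19)]  |A|=156.2014
7. ⊥bis P8·P5 via (18.1,10.11): [(11.2481, 16.9928) (18.9453, 9.5583) (27.9129, 3.7061) (26.2713, 19) (10.5364, 19)]  |A|=143.1326
8. ⊥bis P8·P6 via (23.75,11.17): [(11.2481, 16.9928) (18.2307, 10.2486) (27.0526, 11.7213) (26.2713, 19) (10.5364, 19)]  |A|=106.1401
9. ⊥bis P8·P7 via (27.065,12.88): [(11.2481, 16.9928) (18.2307, 10.2486) (25.6709, 11.4907) (26.9415, 12.7569) (26.2713, 19) (10.5364, 19)]  |A|=105.4119
10. canonical 6-gon: [(11.2481, 16.9928) (18.2307, 10.2486) (25.6709, 11.4907) (26.9415, 12.7569) (26.2713, 19) (10.5364, 19)]
11. shoelace: 105.4119

Area of P8's cell: 105.4119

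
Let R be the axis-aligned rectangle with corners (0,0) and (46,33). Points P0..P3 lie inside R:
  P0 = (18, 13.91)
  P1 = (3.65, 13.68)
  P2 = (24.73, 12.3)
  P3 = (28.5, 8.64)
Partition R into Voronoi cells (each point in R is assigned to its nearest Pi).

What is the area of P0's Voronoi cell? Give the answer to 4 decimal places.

Area of P0's cell: 375.2756

1. box [0,46]×[0,33]: [(0, 0) (46, 0) (46, 33) (0, 33)]
2. ⊥bis P0·P1 via (10.825,13.795): [(11.0461, 0) (46, 0) (46, 33) (10.5172, 33)]  |A|=1162.2057
3. ⊥bis P0·P2 via (21.365,13.105): [(11.0461, 0) (18.2299, 0) (26.1244, 33) (10.5172, 33)]  |A|=376.0526
4. ⊥bis P0·P3 via (23.25,11.275): [(11.0461, 0) (17.591, 0) (18.8118, 2.4323) (26.1244, 33) (10.5172, 33)]  |A|=375.2756
5. canonical 5-gon: [(11.0461, 0) (17.591, 0) (18.8118, 2.4323) (26.1244, 33) (10.5172, 33)]
6. shoelace: 375.2756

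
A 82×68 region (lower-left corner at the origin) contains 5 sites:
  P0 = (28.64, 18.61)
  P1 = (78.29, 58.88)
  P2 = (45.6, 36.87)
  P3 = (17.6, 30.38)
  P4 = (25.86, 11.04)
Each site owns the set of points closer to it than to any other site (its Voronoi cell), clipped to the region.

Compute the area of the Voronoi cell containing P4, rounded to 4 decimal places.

1. box [0,82]×[0,68]: [(0, 0) (82, 0) (82, 68) (0, 68)]
2. ⊥bis P4·P0 via (27.25,14.825): [(0, 24.8323) (0, 0) (67.6188, 0)]  |A|=839.5639
3. ⊥bis P4·P1 via (52.075,34.96): [(0, 24.8323) (0, 0) (67.6188, 0)]  |A|=839.5639
4. ⊥bis P4·P2 via (35.73,23.955): [(66.5727, 0.3842) (0, 24.8323) (0, 0) (67.0754, 0)]  |A|=839.4596
5. ⊥bis P4·P3 via (21.73,20.71): [(66.5727, 0.3842) (16.8733, 18.6357) (0, 11.4292) (0, 0) (67.0754, 0)]  |A|=726.383
6. canonical 5-gon: [(66.5727, 0.3842) (16.8733, 18.6357) (0, 11.4292) (0, 0) (67.0754, 0)]
7. shoelace: 726.383

Area of P4's cell: 726.3830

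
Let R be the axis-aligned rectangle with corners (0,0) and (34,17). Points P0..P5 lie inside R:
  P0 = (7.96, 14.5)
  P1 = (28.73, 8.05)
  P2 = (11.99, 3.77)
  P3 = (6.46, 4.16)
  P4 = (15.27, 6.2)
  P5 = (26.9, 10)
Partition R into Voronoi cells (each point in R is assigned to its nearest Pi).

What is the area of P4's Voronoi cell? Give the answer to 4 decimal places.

Area of P4's cell: 112.0799

1. box [0,34]×[0,17]: [(0, 0) (34, 0) (34, 17) (0, 17)]
2. ⊥bis P4·P0 via (11.615,10.35): [(0, 0.1204) (0, 0) (34, 0) (34, 17) (19.1656, 17)]  |A|=416.2461
3. ⊥bis P4·P1 via (22,7.125): [(0, 0.1204) (0, 0) (22.9793, 0) (20.6427, 17) (19.1656, 17)]  |A|=209.0333
4. ⊥bis P4·P2 via (13.63,4.985): [(10.4291, 9.3056) (17.3232, 0) (22.9793, 0) (20.6427, 17) (19.1656, 17)]  |A|=127.8047
5. ⊥bis P4·P3 via (10.865,5.18): [(10.4291, 9.3056) (17.3232, 0) (22.9793, 0) (20.6427, 17) (19.1656, 17)]  |A|=127.8047
6. ⊥bis P4·P5 via (21.085,8.1): [(18.3979, 16.3239) (10.4291, 9.3056) (17.3232, 0) (22.9793, 0) (22.4331, 3.9742)]  |A|=112.0799
7. canonical 5-gon: [(18.3979, 16.3239) (10.4291, 9.3056) (17.3232, 0) (22.9793, 0) (22.4331, 3.9742)]
8. shoelace: 112.0799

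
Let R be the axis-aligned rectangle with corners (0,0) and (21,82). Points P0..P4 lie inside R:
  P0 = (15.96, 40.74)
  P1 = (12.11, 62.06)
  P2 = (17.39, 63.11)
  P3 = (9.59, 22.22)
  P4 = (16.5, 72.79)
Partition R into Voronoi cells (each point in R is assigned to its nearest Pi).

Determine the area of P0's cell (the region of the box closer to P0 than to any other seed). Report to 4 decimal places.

Area of P0's cell: 386.3994

1. box [0,21]×[0,82]: [(0, 0) (21, 0) (21, 82) (0, 82)]
2. ⊥bis P0·P1 via (14.035,51.4): [(0, 48.8655) (0, 0) (21, 0) (21, 52.6578)]  |A|=1065.9945
3. ⊥bis P0·P2 via (16.675,51.925): [(16.8724, 51.9124) (0, 48.8655) (0, 0) (21, 0) (21, 51.6485)]  |A|=1063.9117
4. ⊥bis P0·P3 via (12.775,31.48): [(16.8724, 51.9124) (0, 48.8655) (0, 35.874) (21, 28.651) (21, 51.6485)]  |A|=386.3994
5. ⊥bis P0·P4 via (16.23,56.765): [(16.8724, 51.9124) (0, 48.8655) (0, 35.874) (21, 28.651) (21, 51.6485)]  |A|=386.3994
6. canonical 5-gon: [(16.8724, 51.9124) (0, 48.8655) (0, 35.874) (21, 28.651) (21, 51.6485)]
7. shoelace: 386.3994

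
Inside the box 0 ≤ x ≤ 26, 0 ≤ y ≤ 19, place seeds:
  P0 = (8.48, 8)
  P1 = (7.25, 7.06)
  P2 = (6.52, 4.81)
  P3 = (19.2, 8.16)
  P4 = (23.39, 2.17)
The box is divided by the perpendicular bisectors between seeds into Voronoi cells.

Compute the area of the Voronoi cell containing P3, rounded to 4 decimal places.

Area of P3's cell: 179.7065

1. box [0,26]×[0,19]: [(0, 0) (26, 0) (26, 19) (0, 19)]
2. ⊥bis P3·P0 via (13.84,8.08): [(13.9606, 0) (26, 0) (26, 19) (13.677, 19)]  |A|=231.4427
3. ⊥bis P3·P1 via (13.225,7.61): [(13.9606, 0) (26, 0) (26, 19) (13.677, 19)]  |A|=231.4427
4. ⊥bis P3·P2 via (12.86,6.485): [(13.9239, 2.458) (14.5733, 0) (26, 0) (26, 19) (13.677, 19)]  |A|=230.6897
5. ⊥bis P3·P4 via (21.295,5.165): [(13.9239, 2.458) (14.47, 0.3909) (26, 8.4561) (26, 19) (13.677, 19)]  |A|=179.7065
6. canonical 5-gon: [(13.9239, 2.458) (14.47, 0.3909) (26, 8.4561) (26, 19) (13.677, 19)]
7. shoelace: 179.7065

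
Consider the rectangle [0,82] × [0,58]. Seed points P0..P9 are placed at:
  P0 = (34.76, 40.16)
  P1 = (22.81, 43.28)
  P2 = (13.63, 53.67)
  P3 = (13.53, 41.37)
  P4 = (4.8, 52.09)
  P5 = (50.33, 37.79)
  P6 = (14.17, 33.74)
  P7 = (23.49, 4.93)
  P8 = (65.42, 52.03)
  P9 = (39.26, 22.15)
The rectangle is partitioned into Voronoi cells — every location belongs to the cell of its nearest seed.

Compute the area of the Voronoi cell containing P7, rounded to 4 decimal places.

1. box [0,82]×[0,58]: [(0, 0) (82, 0) (82, 58) (0, 58)]
2. ⊥bis P7·P0 via (29.125,22.545): [(0, 31.862) (0, 0) (82, 0) (82, 5.6304)]  |A|=1537.1895
3. ⊥bis P7·P1 via (23.15,24.105): [(24.1908, 24.1235) (0, 23.6945) (0, 0) (82, 0) (82, 5.6304)]  |A|=1438.4004
4. ⊥bis P7·P2 via (18.56,29.3): [(24.1908, 24.1235) (0, 23.6945) (0, 0) (82, 0) (82, 5.6304)]  |A|=1438.4004
5. ⊥bis P7·P3 via (18.51,23.15): [(24.1908, 24.1235) (21.9245, 24.0833) (0, 18.0907) (0, 0) (82, 0) (82, 5.6304)]  |A|=1376.9704
6. ⊥bis P7·P4 via (14.145,28.51): [(24.1908, 24.1235) (21.9245, 24.0833) (0, 18.0907) (0, 0) (82, 0) (82, 5.6304)]  |A|=1376.9704
7. ⊥bis P7·P5 via (36.91,21.36): [(39.5371, 19.2142) (24.1908, 24.1235) (21.9245, 24.0833) (0, 18.0907) (0, 0) (63.0609, 0)]  |A|=1075.4788
8. ⊥bis P7·P6 via (18.83,19.335): [(39.5371, 19.2142) (28.9378, 22.6049) (0, 13.2435) (0, 0) (63.0609, 0)]  |A|=966.3082
9. ⊥bis P7·P8 via (44.455,28.48): [(39.5371, 19.2142) (28.9378, 22.6049) (0, 13.2435) (0, 0) (63.0609, 0)]  |A|=966.3082
10. ⊥bis P7·P9 via (31.375,13.54): [(23.4243, 20.8212) (0, 13.2435) (0, 0) (46.16, 0)]  |A|=635.6637
11. canonical 4-gon: [(23.4243, 20.8212) (0, 13.2435) (0, 0) (46.16, 0)]
12. shoelace: 635.6637

Area of P7's cell: 635.6637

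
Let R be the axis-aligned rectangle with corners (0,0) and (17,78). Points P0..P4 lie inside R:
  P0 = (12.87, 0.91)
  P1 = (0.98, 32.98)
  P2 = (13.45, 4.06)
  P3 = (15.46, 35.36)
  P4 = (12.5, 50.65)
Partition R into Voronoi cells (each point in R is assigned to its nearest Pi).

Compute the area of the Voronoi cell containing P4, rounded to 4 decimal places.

Area of P4's cell: 592.2918

1. box [0,17]×[0,78]: [(0, 0) (17, 0) (17, 78) (0, 78)]
2. ⊥bis P4·P0 via (12.685,25.78): [(0, 25.6856) (17, 25.8121) (17, 78) (0, 78)]  |A|=888.2692
3. ⊥bis P4·P1 via (6.74,41.815): [(0, 46.2092) (17, 35.126) (17, 78) (0, 78)]  |A|=634.6514
4. ⊥bis P4·P2 via (12.975,27.355): [(0, 46.2092) (17, 35.126) (17, 78) (0, 78)]  |A|=634.6514
5. ⊥bis P4·P3 via (13.98,43.005): [(0, 46.2092) (6.9902, 41.6518) (17, 43.5896) (17, 78) (0, 78)]  |A|=592.2918
6. canonical 5-gon: [(0, 46.2092) (6.9902, 41.6518) (17, 43.5896) (17, 78) (0, 78)]
7. shoelace: 592.2918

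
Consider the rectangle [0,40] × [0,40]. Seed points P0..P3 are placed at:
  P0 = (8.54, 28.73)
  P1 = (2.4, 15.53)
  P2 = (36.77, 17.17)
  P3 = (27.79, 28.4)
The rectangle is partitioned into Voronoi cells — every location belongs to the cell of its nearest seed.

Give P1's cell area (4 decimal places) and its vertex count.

1. box [0,40]×[0,40]: [(0, 0) (40, 0) (40, 40) (0, 40)]
2. ⊥bis P1·P0 via (5.47,22.13): [(0, 24.6744) (0, 0) (40, 0) (40, 6.0683)]  |A|=614.8539
3. ⊥bis P1·P2 via (19.585,16.35): [(19.6233, 15.5466) (0, 24.6744) (0, 0) (20.3652, 0)]  |A|=400.4008
4. ⊥bis P1·P3 via (15.095,21.965): [(19.7558, 12.7701) (17.9551, 16.3225) (0, 24.6744) (0, 0) (20.3652, 0)]  |A|=398.1364
5. canonical 5-gon: [(19.7558, 12.7701) (17.9551, 16.3225) (0, 24.6744) (0, 0) (20.3652, 0)]
6. shoelace: 398.1364

Area of P1's cell: 398.1364 (5 vertices)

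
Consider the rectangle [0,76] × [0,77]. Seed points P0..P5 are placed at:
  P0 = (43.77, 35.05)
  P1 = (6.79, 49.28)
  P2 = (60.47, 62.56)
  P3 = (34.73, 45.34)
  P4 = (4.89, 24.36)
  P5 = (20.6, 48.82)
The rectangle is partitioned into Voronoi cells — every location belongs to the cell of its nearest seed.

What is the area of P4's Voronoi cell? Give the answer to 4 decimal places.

Area of P4's cell: 970.0641

1. box [0,76]×[0,77]: [(0, 0) (76, 0) (76, 77) (0, 77)]
2. ⊥bis P4·P0 via (24.33,29.705): [(0, 0) (32.4973, 0) (11.3263, 77) (0, 77)]  |A|=1687.2107
3. ⊥bis P4·P1 via (5.84,36.82): [(0, 37.2653) (0, 0) (32.4973, 0) (22.7278, 35.5324)]  |A|=1000.8326
4. ⊥bis P4·P2 via (32.68,43.46): [(0, 37.2653) (0, 0) (32.4973, 0) (22.7278, 35.5324)]  |A|=1000.8326
5. ⊥bis P4·P3 via (19.81,34.85): [(19.1378, 35.8061) (0, 37.2653) (0, 0) (32.4973, 0) (24.9097, 27.5967)]  |A|=986.8866
6. ⊥bis P4·P5 via (12.745,36.59): [(23.3966, 29.7488) (13.2688, 36.2536) (0, 37.2653) (0, 0) (32.4973, 0) (24.9097, 27.5967)]  |A|=970.0641
7. canonical 6-gon: [(23.3966, 29.7488) (13.2688, 36.2536) (0, 37.2653) (0, 0) (32.4973, 0) (24.9097, 27.5967)]
8. shoelace: 970.0641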